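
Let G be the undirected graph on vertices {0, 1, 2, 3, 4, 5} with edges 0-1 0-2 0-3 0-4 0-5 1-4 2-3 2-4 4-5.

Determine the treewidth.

A width-2 tree decomposition is:
Bags: B1 = {0, 4, 5}  B2 = {0, 2, 4}  B3 = {0, 2, 3}  B4 = {0, 1, 4}
Tree: B1–B2, B2–B3, B1–B4
The largest bag has 3 vertices, giving width 2; this decomposition certifies tw(G) ≤ 2. For the lower bound, the 3 vertices {0, 2, 3} are pairwise adjacent, and any tree decomposition puts a clique entirely inside one bag — forcing width ≥ 2. Hence tw(G) = 2 exactly.

2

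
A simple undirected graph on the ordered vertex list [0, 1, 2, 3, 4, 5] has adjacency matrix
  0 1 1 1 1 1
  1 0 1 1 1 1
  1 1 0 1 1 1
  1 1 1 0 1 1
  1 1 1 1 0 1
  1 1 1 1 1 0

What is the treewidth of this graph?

A width-5 tree decomposition is:
Bags: B1 = {0, 1, 2, 3, 4, 5}
Tree: (single bag)
A single bag containing all 6 vertices is trivially a valid decomposition of width 5. On the other hand G contains the 6-clique {0, 1, 2, 3, 4, 5}. A clique must lie in a single bag of any decomposition, so no decomposition can have width below 5. The upper and lower bounds meet at 5, so that is the treewidth.

5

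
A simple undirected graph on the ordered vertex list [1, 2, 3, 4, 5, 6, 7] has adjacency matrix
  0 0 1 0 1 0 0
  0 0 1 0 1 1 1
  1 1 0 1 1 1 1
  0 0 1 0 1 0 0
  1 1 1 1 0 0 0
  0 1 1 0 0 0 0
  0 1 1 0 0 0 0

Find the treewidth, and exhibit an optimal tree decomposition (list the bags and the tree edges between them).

Treewidth 2.
Bags: B1 = {2, 3, 7}  B2 = {2, 3, 6}  B3 = {2, 3, 5}  B4 = {3, 4, 5}  B5 = {1, 3, 5}
Tree: B1–B2, B1–B3, B3–B4, B3–B5

Each bag holds 3 vertices, so the decomposition has width 2, which upper-bounds the treewidth. Conversely, {1, 3, 5} is a clique of size 3, and the vertices of any clique must share a bag in every tree decomposition; so some bag has ≥ 3 vertices and tw(G) ≥ 2. Hence tw(G) = 2 exactly.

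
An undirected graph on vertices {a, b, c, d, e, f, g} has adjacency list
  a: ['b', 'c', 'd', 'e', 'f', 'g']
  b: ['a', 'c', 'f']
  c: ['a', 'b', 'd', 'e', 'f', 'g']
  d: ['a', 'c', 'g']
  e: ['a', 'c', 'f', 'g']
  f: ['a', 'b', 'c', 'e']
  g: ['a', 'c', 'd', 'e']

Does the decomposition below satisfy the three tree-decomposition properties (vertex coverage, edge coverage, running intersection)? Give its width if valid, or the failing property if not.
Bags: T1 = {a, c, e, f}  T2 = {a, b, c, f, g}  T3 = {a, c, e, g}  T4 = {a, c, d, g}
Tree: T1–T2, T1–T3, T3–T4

A tree decomposition must satisfy three properties: every vertex lies in some bag; for every edge, both endpoints lie together in some bag; and for every vertex, the bags containing it form a connected subtree. Here bags containing vertex g are not connected in the tree, so the decomposition is invalid.

No — bags containing vertex g are not connected in the tree.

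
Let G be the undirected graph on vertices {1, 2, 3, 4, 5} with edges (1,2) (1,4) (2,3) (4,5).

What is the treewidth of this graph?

1

A width-1 tree decomposition is:
Bags: B1 = {2, 3}  B2 = {1, 2}  B3 = {1, 4}  B4 = {4, 5}
Tree: B1–B2, B2–B3, B3–B4
The largest bag has 2 vertices, giving width 1; this decomposition certifies tw(G) ≤ 1. Since G has at least one edge (e.g. 3–2), it is not an edgeless graph, so tw(G) ≥ 1. Hence tw(G) = 1 exactly.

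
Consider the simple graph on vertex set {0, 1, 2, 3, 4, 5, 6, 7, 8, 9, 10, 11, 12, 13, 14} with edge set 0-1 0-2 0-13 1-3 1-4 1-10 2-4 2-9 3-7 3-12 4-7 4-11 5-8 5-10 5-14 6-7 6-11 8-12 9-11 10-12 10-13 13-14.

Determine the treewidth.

A width-3 tree decomposition is:
Bags: B1 = {6, 7, 9, 11}  B2 = {4, 7, 9, 11}  B3 = {2, 4, 7, 9}  B4 = {2, 3, 4, 7}  B5 = {1, 2, 3, 4}  B6 = {0, 1, 2, 3}  B7 = {0, 1, 3, 12}  B8 = {0, 1, 10, 12}  B9 = {0, 10, 12, 13}  B10 = {8, 10, 12, 13}  B11 = {5, 8, 10, 13}  B12 = {5, 8, 13, 14}
Tree: B1–B2, B2–B3, B3–B4, B4–B5, B5–B6, B6–B7, B7–B8, B8–B9, B9–B10, B10–B11, B11–B12
Every bag has size at most 4, so the width is 4 − 1 = 3 and tw(G) ≤ 3. For the lower bound: the 4 vertex sets {6,9,11}, {7}, {4}, {0,1,2,3} are disjoint, each induces a connected subgraph, and every pair is joined by at least one edge of G. Contracting each set to a single vertex therefore yields K_{4} as a minor, and since treewidth is minor-monotone, tw(G) ≥ tw(K_{4}) = 3. Combining the bounds, tw(G) = 3.

3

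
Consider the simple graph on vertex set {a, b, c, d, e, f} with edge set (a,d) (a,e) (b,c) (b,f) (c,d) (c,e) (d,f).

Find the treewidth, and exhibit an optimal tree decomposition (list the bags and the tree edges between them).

Every bag has size at most 3, so the width is 3 − 1 = 2 and tw(G) ≤ 2. For the lower bound, G contains the cycle a–e–c–d–a, so G is not a forest; only forests have treewidth ≤ 1, hence tw(G) ≥ 2. Combining the bounds, tw(G) = 2.

Treewidth 2.
One such decomposition:
Bags: B1 = {a, d, e}  B2 = {c, d, e}  B3 = {c, d, f}  B4 = {b, c, f}
Tree: B1–B2, B2–B3, B3–B4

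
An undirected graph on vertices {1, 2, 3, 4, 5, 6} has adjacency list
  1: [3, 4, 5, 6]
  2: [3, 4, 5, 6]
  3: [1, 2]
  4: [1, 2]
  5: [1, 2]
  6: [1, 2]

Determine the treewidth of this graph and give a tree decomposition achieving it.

Every bag has size at most 3, so the width is 3 − 1 = 2 and tw(G) ≤ 2. For the lower bound, G contains the cycle 2–4–1–3–2, so G is not a forest; only forests have treewidth ≤ 1, hence tw(G) ≥ 2. The upper and lower bounds meet at 2, so that is the treewidth.

Treewidth 2.
Bags: B1 = {1, 2, 4}  B2 = {1, 2, 3}  B3 = {1, 2, 5}  B4 = {1, 2, 6}
Tree: B1–B2, B2–B3, B3–B4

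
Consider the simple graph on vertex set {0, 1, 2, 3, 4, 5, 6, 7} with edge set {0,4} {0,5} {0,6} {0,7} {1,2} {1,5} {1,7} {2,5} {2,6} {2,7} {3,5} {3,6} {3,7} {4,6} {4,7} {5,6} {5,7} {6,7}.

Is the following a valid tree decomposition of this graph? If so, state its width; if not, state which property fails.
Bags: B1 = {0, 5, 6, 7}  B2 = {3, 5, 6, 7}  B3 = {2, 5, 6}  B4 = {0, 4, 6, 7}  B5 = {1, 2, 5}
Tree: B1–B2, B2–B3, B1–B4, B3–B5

A tree decomposition must satisfy three properties: every vertex lies in some bag; for every edge, both endpoints lie together in some bag; and for every vertex, the bags containing it form a connected subtree. Here edge (7,2) lies in no bag, so the decomposition is invalid.

No — edge (7,2) lies in no bag.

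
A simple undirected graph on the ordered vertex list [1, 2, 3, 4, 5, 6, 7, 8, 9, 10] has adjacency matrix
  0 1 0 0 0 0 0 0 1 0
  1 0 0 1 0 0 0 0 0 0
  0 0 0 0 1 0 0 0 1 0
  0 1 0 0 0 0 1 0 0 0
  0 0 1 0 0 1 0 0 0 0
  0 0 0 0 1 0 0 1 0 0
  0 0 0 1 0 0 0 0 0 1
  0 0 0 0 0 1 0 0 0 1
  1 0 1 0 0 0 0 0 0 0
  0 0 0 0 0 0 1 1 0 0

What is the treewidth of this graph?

A width-2 tree decomposition is:
Bags: B1 = {1, 2, 4}  B2 = {1, 4, 7}  B3 = {1, 7, 10}  B4 = {1, 8, 10}  B5 = {1, 6, 8}  B6 = {1, 5, 6}  B7 = {1, 3, 5}  B8 = {1, 3, 9}
Tree: B1–B2, B2–B3, B3–B4, B4–B5, B5–B6, B6–B7, B7–B8
Each bag holds 3 vertices, so the decomposition has width 2, which upper-bounds the treewidth. The edges 1–2–4–7–10–8–6–5–3–9–1 form a cycle, so G is not a tree and its treewidth is at least 2. The upper and lower bounds meet at 2, so that is the treewidth.

2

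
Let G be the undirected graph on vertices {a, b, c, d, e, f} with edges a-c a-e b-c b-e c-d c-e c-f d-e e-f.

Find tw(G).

A width-2 tree decomposition is:
Bags: B1 = {c, d, e}  B2 = {c, e, f}  B3 = {a, c, e}  B4 = {b, c, e}
Tree: B1–B2, B2–B3, B3–B4
Every bag has size at most 3, so the width is 3 − 1 = 2 and tw(G) ≤ 2. Conversely, {c, d, e} is a clique of size 3, and the vertices of any clique must share a bag in every tree decomposition; so some bag has ≥ 3 vertices and tw(G) ≥ 2. Combining the bounds, tw(G) = 2.

2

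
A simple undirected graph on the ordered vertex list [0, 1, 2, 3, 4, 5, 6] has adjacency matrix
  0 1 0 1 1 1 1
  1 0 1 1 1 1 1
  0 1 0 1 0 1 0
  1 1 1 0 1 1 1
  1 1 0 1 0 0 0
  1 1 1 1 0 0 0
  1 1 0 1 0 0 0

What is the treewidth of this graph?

A width-3 tree decomposition is:
Bags: B1 = {0, 1, 3, 6}  B2 = {0, 1, 3, 4}  B3 = {0, 1, 3, 5}  B4 = {1, 2, 3, 5}
Tree: B1–B2, B1–B3, B3–B4
Every bag has size at most 4, so the width is 4 − 1 = 3 and tw(G) ≤ 3. For the lower bound, the 4 vertices {0, 1, 3, 4} are pairwise adjacent, and any tree decomposition puts a clique entirely inside one bag — forcing width ≥ 3. Hence tw(G) = 3 exactly.

3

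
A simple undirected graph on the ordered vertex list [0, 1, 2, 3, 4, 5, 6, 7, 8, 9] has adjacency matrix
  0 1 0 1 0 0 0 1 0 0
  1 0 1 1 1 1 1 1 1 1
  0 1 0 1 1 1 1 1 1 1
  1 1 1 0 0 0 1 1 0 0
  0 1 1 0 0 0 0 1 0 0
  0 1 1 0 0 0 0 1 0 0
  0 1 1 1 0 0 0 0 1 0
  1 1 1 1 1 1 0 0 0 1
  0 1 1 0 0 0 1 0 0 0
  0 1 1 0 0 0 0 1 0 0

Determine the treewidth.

A width-3 tree decomposition is:
Bags: B1 = {1, 2, 4, 7}  B2 = {1, 2, 5, 7}  B3 = {1, 2, 3, 7}  B4 = {1, 2, 3, 6}  B5 = {1, 2, 7, 9}  B6 = {0, 1, 3, 7}  B7 = {1, 2, 6, 8}
Tree: B1–B2, B1–B3, B3–B4, B1–B5, B3–B6, B4–B7
The largest bag has 4 vertices, giving width 3; this decomposition certifies tw(G) ≤ 3. For the lower bound, the 4 vertices {0, 1, 3, 7} are pairwise adjacent, and any tree decomposition puts a clique entirely inside one bag — forcing width ≥ 3. Combining the bounds, tw(G) = 3.

3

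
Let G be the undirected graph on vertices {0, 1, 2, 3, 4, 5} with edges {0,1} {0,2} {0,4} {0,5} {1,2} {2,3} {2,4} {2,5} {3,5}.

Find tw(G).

2

A width-2 tree decomposition is:
Bags: B1 = {0, 2, 5}  B2 = {0, 1, 2}  B3 = {0, 2, 4}  B4 = {2, 3, 5}
Tree: B1–B2, B1–B3, B1–B4
Every bag has size at most 3, so the width is 3 − 1 = 2 and tw(G) ≤ 2. On the other hand G contains the 3-clique {0, 1, 2}. A clique must lie in a single bag of any decomposition, so no decomposition can have width below 2. Hence tw(G) = 2 exactly.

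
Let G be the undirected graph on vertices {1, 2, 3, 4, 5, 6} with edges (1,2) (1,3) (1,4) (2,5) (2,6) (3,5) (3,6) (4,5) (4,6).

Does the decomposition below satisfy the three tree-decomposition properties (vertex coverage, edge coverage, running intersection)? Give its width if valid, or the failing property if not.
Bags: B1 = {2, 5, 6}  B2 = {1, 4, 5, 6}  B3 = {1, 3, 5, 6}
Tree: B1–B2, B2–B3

A tree decomposition must satisfy three properties: every vertex lies in some bag; for every edge, both endpoints lie together in some bag; and for every vertex, the bags containing it form a connected subtree. Here edge (1,2) lies in no bag, so the decomposition is invalid.

No — edge (1,2) lies in no bag.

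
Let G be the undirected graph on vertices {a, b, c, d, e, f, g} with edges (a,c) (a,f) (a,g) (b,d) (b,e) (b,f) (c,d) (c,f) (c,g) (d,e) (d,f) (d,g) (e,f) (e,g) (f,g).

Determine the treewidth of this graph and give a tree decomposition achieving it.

Treewidth 3.
One optimal decomposition is:
Bags: B1 = {d, e, f, g}  B2 = {c, d, f, g}  B3 = {b, d, e, f}  B4 = {a, c, f, g}
Tree: B1–B2, B1–B3, B2–B4

Every bag has size at most 4, so the width is 4 − 1 = 3 and tw(G) ≤ 3. Conversely, {d, e, f, g} is a clique of size 4, and the vertices of any clique must share a bag in every tree decomposition; so some bag has ≥ 4 vertices and tw(G) ≥ 3. Combining the bounds, tw(G) = 3.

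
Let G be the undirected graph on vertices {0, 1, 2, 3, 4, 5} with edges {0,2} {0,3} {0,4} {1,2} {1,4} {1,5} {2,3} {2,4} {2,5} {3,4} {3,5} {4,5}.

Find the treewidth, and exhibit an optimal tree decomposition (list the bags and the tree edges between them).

Treewidth 3.
One such decomposition:
Bags: B1 = {0, 2, 3, 4}  B2 = {2, 3, 4, 5}  B3 = {1, 2, 4, 5}
Tree: B1–B2, B2–B3

The largest bag has 4 vertices, giving width 3; this decomposition certifies tw(G) ≤ 3. For the lower bound, the 4 vertices {1, 2, 4, 5} are pairwise adjacent, and any tree decomposition puts a clique entirely inside one bag — forcing width ≥ 3. Combining the bounds, tw(G) = 3.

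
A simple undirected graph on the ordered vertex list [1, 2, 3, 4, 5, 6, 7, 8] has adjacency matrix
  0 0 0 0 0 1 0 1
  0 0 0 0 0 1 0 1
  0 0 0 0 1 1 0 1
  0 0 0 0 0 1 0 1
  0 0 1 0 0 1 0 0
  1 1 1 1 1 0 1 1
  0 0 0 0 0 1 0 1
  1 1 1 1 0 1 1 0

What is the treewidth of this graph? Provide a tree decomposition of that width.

The largest bag has 3 vertices, giving width 2; this decomposition certifies tw(G) ≤ 2. Conversely, {1, 6, 8} is a clique of size 3, and the vertices of any clique must share a bag in every tree decomposition; so some bag has ≥ 3 vertices and tw(G) ≥ 2. Hence tw(G) = 2 exactly.

Treewidth 2.
One optimal decomposition is:
Bags: B1 = {1, 6, 8}  B2 = {2, 6, 8}  B3 = {4, 6, 8}  B4 = {3, 6, 8}  B5 = {6, 7, 8}  B6 = {3, 5, 6}
Tree: B1–B2, B2–B3, B1–B4, B1–B5, B4–B6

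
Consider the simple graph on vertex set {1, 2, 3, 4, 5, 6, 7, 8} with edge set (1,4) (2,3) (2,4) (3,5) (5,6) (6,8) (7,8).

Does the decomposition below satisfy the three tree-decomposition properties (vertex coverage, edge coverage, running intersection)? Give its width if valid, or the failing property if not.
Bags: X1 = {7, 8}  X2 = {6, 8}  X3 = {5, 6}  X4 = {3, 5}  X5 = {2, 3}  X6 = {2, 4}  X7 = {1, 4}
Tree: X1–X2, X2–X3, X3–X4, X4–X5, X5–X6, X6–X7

Checking the three conditions: (i) the bags cover all of {1, 2, 3, 4, 5, 6, 7, 8}; (ii) for each edge, some bag contains both endpoints; (iii) the bags containing any fixed vertex form a subtree. All hold, so the decomposition is valid with width 2 − 1 = 1.

Yes; width 1.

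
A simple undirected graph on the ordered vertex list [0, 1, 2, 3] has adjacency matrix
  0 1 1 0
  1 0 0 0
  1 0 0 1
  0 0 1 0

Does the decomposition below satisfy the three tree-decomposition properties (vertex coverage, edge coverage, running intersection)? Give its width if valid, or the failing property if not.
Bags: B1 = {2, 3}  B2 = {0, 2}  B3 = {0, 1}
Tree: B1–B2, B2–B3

Every vertex of G appears in some bag (union = {0, 1, 2, 3}); every edge is covered by a bag; and for each vertex v the set of bags containing v is connected in the bag tree. The decomposition is therefore valid. The largest bag has 2 vertices, so the width is 1.

Yes; width 1.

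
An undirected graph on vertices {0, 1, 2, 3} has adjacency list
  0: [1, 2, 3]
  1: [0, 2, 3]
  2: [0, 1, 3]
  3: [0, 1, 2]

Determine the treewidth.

3

A width-3 tree decomposition is:
Bags: B1 = {0, 1, 2, 3}
Tree: (single bag)
A single bag containing all 4 vertices is trivially a valid decomposition of width 3. Conversely, {0, 1, 2, 3} is a clique of size 4, and the vertices of any clique must share a bag in every tree decomposition; so some bag has ≥ 4 vertices and tw(G) ≥ 3. Hence tw(G) = 3 exactly.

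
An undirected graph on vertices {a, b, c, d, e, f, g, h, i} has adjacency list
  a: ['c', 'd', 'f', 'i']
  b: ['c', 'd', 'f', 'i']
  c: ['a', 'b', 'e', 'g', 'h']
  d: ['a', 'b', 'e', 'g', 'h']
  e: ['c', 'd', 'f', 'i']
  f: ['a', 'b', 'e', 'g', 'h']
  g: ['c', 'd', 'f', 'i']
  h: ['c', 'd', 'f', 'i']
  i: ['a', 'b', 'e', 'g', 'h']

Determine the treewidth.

4

A width-4 tree decomposition is:
Bags: B1 = {c, d, f, h, i}  B2 = {b, c, d, f, i}  B3 = {a, c, d, f, i}  B4 = {c, d, f, g, i}  B5 = {c, d, e, f, i}
Tree: B1–B2, B2–B3, B3–B4, B4–B5
The largest bag has 5 vertices, giving width 4; this decomposition certifies tw(G) ≤ 4. For the lower bound: the 5 vertex sets {f,h}, {b,c}, {a,i}, {d}, {g} are disjoint, each induces a connected subgraph, and every pair is joined by at least one edge of G. Contracting each set to a single vertex therefore yields K_{5} as a minor, and since treewidth is minor-monotone, tw(G) ≥ tw(K_{5}) = 4. The upper and lower bounds meet at 4, so that is the treewidth.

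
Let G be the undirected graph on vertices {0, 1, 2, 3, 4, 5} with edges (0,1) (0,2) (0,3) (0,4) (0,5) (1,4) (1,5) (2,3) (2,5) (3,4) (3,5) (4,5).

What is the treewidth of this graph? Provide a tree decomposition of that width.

Treewidth 3.
One such decomposition:
Bags: B1 = {0, 3, 4, 5}  B2 = {0, 1, 4, 5}  B3 = {0, 2, 3, 5}
Tree: B1–B2, B1–B3

Every bag has size at most 4, so the width is 4 − 1 = 3 and tw(G) ≤ 3. For the lower bound, the 4 vertices {0, 1, 4, 5} are pairwise adjacent, and any tree decomposition puts a clique entirely inside one bag — forcing width ≥ 3. Combining the bounds, tw(G) = 3.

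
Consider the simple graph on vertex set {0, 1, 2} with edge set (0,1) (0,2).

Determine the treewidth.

A width-1 tree decomposition is:
Bags: B1 = {0, 2}  B2 = {0, 1}
Tree: B1–B2
Each bag holds 2 vertices, so the decomposition has width 1, which upper-bounds the treewidth. Any graph with an edge has treewidth ≥ 1, and G has the edge 0–2. Combining the bounds, tw(G) = 1.

1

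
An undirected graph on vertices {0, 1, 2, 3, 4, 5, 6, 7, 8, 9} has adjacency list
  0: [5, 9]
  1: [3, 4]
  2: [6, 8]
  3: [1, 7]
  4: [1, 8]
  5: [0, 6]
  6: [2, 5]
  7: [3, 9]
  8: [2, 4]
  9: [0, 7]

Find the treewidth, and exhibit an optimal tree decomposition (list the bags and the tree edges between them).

Treewidth 2.
Bags: B1 = {3, 7, 9}  B2 = {0, 3, 9}  B3 = {0, 3, 5}  B4 = {3, 5, 6}  B5 = {2, 3, 6}  B6 = {2, 3, 8}  B7 = {3, 4, 8}  B8 = {1, 3, 4}
Tree: B1–B2, B2–B3, B3–B4, B4–B5, B5–B6, B6–B7, B7–B8

Each bag holds 3 vertices, so the decomposition has width 2, which upper-bounds the treewidth. For the lower bound, G contains the cycle 3–7–9–0–5–6–2–8–4–1–3, so G is not a forest; only forests have treewidth ≤ 1, hence tw(G) ≥ 2. Hence tw(G) = 2 exactly.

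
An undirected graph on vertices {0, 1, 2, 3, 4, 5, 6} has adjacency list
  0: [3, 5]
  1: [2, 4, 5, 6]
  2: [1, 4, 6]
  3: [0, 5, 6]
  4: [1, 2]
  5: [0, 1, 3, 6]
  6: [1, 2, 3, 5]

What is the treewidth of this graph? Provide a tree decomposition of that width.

Every bag has size at most 3, so the width is 3 − 1 = 2 and tw(G) ≤ 2. On the other hand G contains the 3-clique {0, 3, 5}. A clique must lie in a single bag of any decomposition, so no decomposition can have width below 2. Hence tw(G) = 2 exactly.

Treewidth 2.
One optimal decomposition is:
Bags: B1 = {1, 5, 6}  B2 = {3, 5, 6}  B3 = {1, 2, 6}  B4 = {1, 2, 4}  B5 = {0, 3, 5}
Tree: B1–B2, B1–B3, B3–B4, B2–B5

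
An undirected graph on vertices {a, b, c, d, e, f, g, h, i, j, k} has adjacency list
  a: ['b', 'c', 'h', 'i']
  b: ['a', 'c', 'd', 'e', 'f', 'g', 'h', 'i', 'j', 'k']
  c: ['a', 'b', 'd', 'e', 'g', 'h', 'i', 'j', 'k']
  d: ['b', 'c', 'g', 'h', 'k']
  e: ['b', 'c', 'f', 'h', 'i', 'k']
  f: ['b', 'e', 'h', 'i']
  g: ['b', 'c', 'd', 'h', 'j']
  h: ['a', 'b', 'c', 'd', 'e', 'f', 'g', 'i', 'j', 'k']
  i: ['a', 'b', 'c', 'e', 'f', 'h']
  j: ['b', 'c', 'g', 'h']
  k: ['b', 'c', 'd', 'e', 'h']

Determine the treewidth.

A width-4 tree decomposition is:
Bags: B1 = {b, c, e, h, i}  B2 = {b, c, e, h, k}  B3 = {b, e, f, h, i}  B4 = {b, c, d, h, k}  B5 = {a, b, c, h, i}  B6 = {b, c, d, g, h}  B7 = {b, c, g, h, j}
Tree: B1–B2, B1–B3, B2–B4, B1–B5, B4–B6, B6–B7
Every bag has size at most 5, so the width is 5 − 1 = 4 and tw(G) ≤ 4. Conversely, {b, c, d, g, h} is a clique of size 5, and the vertices of any clique must share a bag in every tree decomposition; so some bag has ≥ 5 vertices and tw(G) ≥ 4. Hence tw(G) = 4 exactly.

4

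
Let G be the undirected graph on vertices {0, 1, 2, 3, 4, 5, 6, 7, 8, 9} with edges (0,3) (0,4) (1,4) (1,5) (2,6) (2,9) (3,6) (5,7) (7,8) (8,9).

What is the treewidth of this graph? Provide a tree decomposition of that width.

Every bag has size at most 3, so the width is 3 − 1 = 2 and tw(G) ≤ 2. Since 0–4–1–5–7–8–9–2–6–3–0 is a cycle in G, G is not acyclic. Forests are exactly the graphs of treewidth ≤ 1, so tw(G) ≥ 2. Hence tw(G) = 2 exactly.

Treewidth 2.
Bags: B1 = {0, 1, 4}  B2 = {0, 1, 5}  B3 = {0, 5, 7}  B4 = {0, 7, 8}  B5 = {0, 8, 9}  B6 = {0, 2, 9}  B7 = {0, 2, 6}  B8 = {0, 3, 6}
Tree: B1–B2, B2–B3, B3–B4, B4–B5, B5–B6, B6–B7, B7–B8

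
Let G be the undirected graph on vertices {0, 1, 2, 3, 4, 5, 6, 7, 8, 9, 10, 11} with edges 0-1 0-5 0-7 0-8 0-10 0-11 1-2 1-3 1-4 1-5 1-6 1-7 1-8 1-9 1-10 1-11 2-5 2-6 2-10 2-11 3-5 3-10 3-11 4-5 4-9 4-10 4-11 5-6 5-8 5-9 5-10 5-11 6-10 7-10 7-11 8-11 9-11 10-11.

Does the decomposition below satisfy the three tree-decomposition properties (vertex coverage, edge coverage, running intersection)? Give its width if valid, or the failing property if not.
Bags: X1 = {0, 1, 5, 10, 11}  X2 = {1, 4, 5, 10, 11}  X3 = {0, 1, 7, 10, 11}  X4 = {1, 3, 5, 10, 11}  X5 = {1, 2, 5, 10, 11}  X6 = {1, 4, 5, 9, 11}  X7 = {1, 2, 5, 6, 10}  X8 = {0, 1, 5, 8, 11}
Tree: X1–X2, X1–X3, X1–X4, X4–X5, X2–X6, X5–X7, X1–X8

Vertex coverage: the bags together contain {0, 1, 2, 3, 4, 5, 6, 7, 8, 9, 10, 11}, the full vertex set. Edge coverage: each edge of G has both endpoints in at least one bag. Running intersection: for every vertex, the bags containing it form a connected subtree. All three properties hold, so this is a valid tree decomposition of width max|bag| − 1 = 4, and hence tw(G) ≤ 4.

Yes; width 4.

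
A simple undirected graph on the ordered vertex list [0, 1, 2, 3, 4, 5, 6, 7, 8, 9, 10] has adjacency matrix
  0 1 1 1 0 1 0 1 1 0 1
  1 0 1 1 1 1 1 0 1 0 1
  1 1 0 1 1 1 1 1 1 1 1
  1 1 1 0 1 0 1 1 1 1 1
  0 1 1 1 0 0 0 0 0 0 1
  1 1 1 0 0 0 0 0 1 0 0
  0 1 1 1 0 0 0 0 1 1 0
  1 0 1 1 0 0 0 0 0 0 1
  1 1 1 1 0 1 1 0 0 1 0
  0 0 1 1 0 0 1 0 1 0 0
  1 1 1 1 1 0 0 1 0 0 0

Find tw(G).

A width-4 tree decomposition is:
Bags: B1 = {0, 1, 2, 3, 8}  B2 = {0, 1, 2, 3, 10}  B3 = {0, 1, 2, 5, 8}  B4 = {0, 2, 3, 7, 10}  B5 = {1, 2, 3, 6, 8}  B6 = {2, 3, 6, 8, 9}  B7 = {1, 2, 3, 4, 10}
Tree: B1–B2, B1–B3, B2–B4, B1–B5, B5–B6, B2–B7
Each bag holds 5 vertices, so the decomposition has width 4, which upper-bounds the treewidth. On the other hand G contains the 5-clique {0, 1, 2, 3, 8}. A clique must lie in a single bag of any decomposition, so no decomposition can have width below 4. Hence tw(G) = 4 exactly.

4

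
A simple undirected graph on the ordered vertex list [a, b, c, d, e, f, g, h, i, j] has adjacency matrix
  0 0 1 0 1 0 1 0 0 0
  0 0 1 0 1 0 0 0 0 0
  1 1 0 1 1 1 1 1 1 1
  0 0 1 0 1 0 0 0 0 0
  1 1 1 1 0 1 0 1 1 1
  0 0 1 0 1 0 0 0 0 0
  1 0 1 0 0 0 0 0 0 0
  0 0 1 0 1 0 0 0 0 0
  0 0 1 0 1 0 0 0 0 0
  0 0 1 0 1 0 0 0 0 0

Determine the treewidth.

A width-2 tree decomposition is:
Bags: B1 = {c, e, j}  B2 = {c, e, h}  B3 = {c, d, e}  B4 = {a, c, e}  B5 = {c, e, f}  B6 = {c, e, i}  B7 = {a, c, g}  B8 = {b, c, e}
Tree: B1–B2, B1–B3, B2–B4, B1–B5, B1–B6, B4–B7, B1–B8
Each bag holds 3 vertices, so the decomposition has width 2, which upper-bounds the treewidth. For the lower bound, the 3 vertices {a, c, g} are pairwise adjacent, and any tree decomposition puts a clique entirely inside one bag — forcing width ≥ 2. The upper and lower bounds meet at 2, so that is the treewidth.

2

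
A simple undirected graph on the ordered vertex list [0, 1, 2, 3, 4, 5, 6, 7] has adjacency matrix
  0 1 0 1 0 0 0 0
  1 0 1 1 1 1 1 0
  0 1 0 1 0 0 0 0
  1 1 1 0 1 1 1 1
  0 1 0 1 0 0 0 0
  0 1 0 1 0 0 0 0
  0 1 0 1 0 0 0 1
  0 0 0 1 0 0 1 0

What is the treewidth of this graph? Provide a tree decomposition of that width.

Every bag has size at most 3, so the width is 3 − 1 = 2 and tw(G) ≤ 2. Conversely, {0, 1, 3} is a clique of size 3, and the vertices of any clique must share a bag in every tree decomposition; so some bag has ≥ 3 vertices and tw(G) ≥ 2. Combining the bounds, tw(G) = 2.

Treewidth 2.
Bags: B1 = {1, 3, 4}  B2 = {1, 2, 3}  B3 = {1, 3, 6}  B4 = {1, 3, 5}  B5 = {0, 1, 3}  B6 = {3, 6, 7}
Tree: B1–B2, B2–B3, B2–B4, B4–B5, B3–B6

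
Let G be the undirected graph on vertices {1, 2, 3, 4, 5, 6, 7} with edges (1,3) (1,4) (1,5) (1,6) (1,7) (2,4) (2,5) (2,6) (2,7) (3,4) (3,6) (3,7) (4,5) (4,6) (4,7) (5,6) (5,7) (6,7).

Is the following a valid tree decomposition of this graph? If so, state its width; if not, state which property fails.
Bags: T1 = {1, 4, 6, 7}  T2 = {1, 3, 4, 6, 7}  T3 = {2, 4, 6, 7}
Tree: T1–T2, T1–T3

A tree decomposition must satisfy three properties: every vertex lies in some bag; for every edge, both endpoints lie together in some bag; and for every vertex, the bags containing it form a connected subtree. Here vertex 5 appears in no bag, so the decomposition is invalid.

No — vertex 5 appears in no bag.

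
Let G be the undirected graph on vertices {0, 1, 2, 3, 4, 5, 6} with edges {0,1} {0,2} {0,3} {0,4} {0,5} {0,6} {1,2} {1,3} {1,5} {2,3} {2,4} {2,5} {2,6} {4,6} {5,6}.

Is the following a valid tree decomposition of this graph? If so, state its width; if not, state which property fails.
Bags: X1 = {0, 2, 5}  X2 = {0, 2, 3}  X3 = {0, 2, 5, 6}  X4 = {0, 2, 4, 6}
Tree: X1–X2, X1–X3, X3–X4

No — vertex 1 appears in no bag.

A tree decomposition must satisfy three properties: every vertex lies in some bag; for every edge, both endpoints lie together in some bag; and for every vertex, the bags containing it form a connected subtree. Here vertex 1 appears in no bag, so the decomposition is invalid.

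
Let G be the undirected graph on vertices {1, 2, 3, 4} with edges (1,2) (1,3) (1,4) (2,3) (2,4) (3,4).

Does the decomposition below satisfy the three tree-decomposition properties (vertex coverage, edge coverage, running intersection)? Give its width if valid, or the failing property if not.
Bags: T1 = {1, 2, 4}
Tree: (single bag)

A tree decomposition must satisfy three properties: every vertex lies in some bag; for every edge, both endpoints lie together in some bag; and for every vertex, the bags containing it form a connected subtree. Here vertex 3 appears in no bag, so the decomposition is invalid.

No — vertex 3 appears in no bag.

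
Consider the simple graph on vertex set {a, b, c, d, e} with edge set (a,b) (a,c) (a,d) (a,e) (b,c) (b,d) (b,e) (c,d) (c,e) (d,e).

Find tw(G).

A width-4 tree decomposition is:
Bags: B1 = {a, b, c, d, e}
Tree: (single bag)
With just one bag of size 5, the width is 5 − 1 = 4, so tw(G) ≤ 4. For the lower bound, the 5 vertices {a, b, c, d, e} are pairwise adjacent, and any tree decomposition puts a clique entirely inside one bag — forcing width ≥ 4. Therefore the treewidth is 4.

4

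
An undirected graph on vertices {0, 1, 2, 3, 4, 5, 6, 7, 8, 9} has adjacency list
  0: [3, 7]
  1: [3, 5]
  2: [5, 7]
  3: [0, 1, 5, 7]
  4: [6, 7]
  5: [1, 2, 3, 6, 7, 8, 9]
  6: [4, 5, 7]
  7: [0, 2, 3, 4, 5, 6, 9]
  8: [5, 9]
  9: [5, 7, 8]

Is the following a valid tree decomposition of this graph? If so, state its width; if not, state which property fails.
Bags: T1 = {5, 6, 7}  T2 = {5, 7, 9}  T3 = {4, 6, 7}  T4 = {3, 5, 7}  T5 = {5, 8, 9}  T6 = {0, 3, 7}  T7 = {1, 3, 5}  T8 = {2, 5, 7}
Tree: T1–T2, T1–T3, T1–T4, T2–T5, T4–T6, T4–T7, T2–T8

Vertex coverage: the bags together contain {0, 1, 2, 3, 4, 5, 6, 7, 8, 9}, the full vertex set. Edge coverage: each edge of G has both endpoints in at least one bag. Running intersection: for every vertex, the bags containing it form a connected subtree. All three properties hold, so this is a valid tree decomposition of width max|bag| − 1 = 2, and hence tw(G) ≤ 2.

Yes; width 2.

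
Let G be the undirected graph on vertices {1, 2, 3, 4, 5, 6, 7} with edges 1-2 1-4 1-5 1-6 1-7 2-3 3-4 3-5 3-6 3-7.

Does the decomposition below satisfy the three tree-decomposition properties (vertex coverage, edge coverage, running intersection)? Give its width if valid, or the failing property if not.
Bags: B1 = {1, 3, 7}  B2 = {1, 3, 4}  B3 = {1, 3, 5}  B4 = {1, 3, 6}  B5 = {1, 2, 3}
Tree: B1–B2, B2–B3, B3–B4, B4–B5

Vertex coverage: the bags together contain {1, 2, 3, 4, 5, 6, 7}, the full vertex set. Edge coverage: each edge of G has both endpoints in at least one bag. Running intersection: for every vertex, the bags containing it form a connected subtree. All three properties hold, so this is a valid tree decomposition of width max|bag| − 1 = 2, and hence tw(G) ≤ 2.

Yes; width 2.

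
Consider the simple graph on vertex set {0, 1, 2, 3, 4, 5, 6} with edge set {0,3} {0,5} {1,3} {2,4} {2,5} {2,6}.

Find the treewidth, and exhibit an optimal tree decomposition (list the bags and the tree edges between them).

Treewidth 1.
One such decomposition:
Bags: B1 = {0, 3}  B2 = {0, 5}  B3 = {2, 5}  B4 = {1, 3}  B5 = {2, 6}  B6 = {2, 4}
Tree: B1–B2, B2–B3, B1–B4, B3–B5, B5–B6

Every bag has size at most 2, so the width is 2 − 1 = 1 and tw(G) ≤ 1. Since G has at least one edge (e.g. 3–0), it is not an edgeless graph, so tw(G) ≥ 1. Combining the bounds, tw(G) = 1.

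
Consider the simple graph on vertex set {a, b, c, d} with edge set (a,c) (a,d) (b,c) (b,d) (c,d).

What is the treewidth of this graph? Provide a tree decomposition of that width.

Treewidth 2.
One such decomposition:
Bags: B1 = {b, c, d}  B2 = {a, c, d}
Tree: B1–B2

Every bag has size at most 3, so the width is 3 − 1 = 2 and tw(G) ≤ 2. On the other hand G contains the 3-clique {a, c, d}. A clique must lie in a single bag of any decomposition, so no decomposition can have width below 2. The upper and lower bounds meet at 2, so that is the treewidth.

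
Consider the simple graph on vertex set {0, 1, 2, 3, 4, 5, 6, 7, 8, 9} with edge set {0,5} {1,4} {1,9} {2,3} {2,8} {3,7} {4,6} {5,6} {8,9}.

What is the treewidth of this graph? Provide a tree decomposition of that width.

Treewidth 1.
One such decomposition:
Bags: B1 = {0, 5}  B2 = {5, 6}  B3 = {4, 6}  B4 = {1, 4}  B5 = {1, 9}  B6 = {8, 9}  B7 = {2, 8}  B8 = {2, 3}  B9 = {3, 7}
Tree: B1–B2, B2–B3, B3–B4, B4–B5, B5–B6, B6–B7, B7–B8, B8–B9

The largest bag has 2 vertices, giving width 1; this decomposition certifies tw(G) ≤ 1. G has an edge, so its treewidth is at least 1. Hence tw(G) = 1 exactly.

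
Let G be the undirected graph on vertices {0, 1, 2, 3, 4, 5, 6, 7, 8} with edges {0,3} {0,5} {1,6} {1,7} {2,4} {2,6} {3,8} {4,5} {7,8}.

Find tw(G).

A width-2 tree decomposition is:
Bags: B1 = {1, 6, 7}  B2 = {6, 7, 8}  B3 = {3, 6, 8}  B4 = {0, 3, 6}  B5 = {0, 5, 6}  B6 = {4, 5, 6}  B7 = {2, 4, 6}
Tree: B1–B2, B2–B3, B3–B4, B4–B5, B5–B6, B6–B7
Each bag holds 3 vertices, so the decomposition has width 2, which upper-bounds the treewidth. For the lower bound, G contains the cycle 6–1–7–8–3–0–5–4–2–6, so G is not a forest; only forests have treewidth ≤ 1, hence tw(G) ≥ 2. The upper and lower bounds meet at 2, so that is the treewidth.

2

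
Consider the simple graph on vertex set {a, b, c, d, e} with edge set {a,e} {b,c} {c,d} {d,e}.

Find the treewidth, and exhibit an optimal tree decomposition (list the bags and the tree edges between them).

Treewidth 1.
One optimal decomposition is:
Bags: B1 = {a, e}  B2 = {d, e}  B3 = {c, d}  B4 = {b, c}
Tree: B1–B2, B2–B3, B3–B4

Each bag holds 2 vertices, so the decomposition has width 1, which upper-bounds the treewidth. Since G has at least one edge (e.g. a–e), it is not an edgeless graph, so tw(G) ≥ 1. Hence tw(G) = 1 exactly.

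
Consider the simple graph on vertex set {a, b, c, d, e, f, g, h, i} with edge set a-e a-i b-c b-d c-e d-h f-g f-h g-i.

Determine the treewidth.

A width-2 tree decomposition is:
Bags: B1 = {d, f, h}  B2 = {d, f, g}  B3 = {d, g, i}  B4 = {a, d, i}  B5 = {a, d, e}  B6 = {c, d, e}  B7 = {b, c, d}
Tree: B1–B2, B2–B3, B3–B4, B4–B5, B5–B6, B6–B7
Every bag has size at most 3, so the width is 3 − 1 = 2 and tw(G) ≤ 2. Since d–h–f–g–i–a–e–c–b–d is a cycle in G, G is not acyclic. Forests are exactly the graphs of treewidth ≤ 1, so tw(G) ≥ 2. Therefore the treewidth is 2.

2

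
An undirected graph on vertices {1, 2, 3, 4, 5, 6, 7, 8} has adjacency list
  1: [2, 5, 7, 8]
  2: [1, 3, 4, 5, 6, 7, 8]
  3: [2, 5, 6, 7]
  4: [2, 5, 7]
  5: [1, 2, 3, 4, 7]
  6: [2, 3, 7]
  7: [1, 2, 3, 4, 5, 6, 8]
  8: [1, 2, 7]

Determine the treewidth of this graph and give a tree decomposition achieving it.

Every bag has size at most 4, so the width is 4 − 1 = 3 and tw(G) ≤ 3. On the other hand G contains the 4-clique {1, 2, 7, 8}. A clique must lie in a single bag of any decomposition, so no decomposition can have width below 3. The upper and lower bounds meet at 3, so that is the treewidth.

Treewidth 3.
One optimal decomposition is:
Bags: B1 = {2, 3, 6, 7}  B2 = {2, 3, 5, 7}  B3 = {2, 4, 5, 7}  B4 = {1, 2, 5, 7}  B5 = {1, 2, 7, 8}
Tree: B1–B2, B2–B3, B3–B4, B4–B5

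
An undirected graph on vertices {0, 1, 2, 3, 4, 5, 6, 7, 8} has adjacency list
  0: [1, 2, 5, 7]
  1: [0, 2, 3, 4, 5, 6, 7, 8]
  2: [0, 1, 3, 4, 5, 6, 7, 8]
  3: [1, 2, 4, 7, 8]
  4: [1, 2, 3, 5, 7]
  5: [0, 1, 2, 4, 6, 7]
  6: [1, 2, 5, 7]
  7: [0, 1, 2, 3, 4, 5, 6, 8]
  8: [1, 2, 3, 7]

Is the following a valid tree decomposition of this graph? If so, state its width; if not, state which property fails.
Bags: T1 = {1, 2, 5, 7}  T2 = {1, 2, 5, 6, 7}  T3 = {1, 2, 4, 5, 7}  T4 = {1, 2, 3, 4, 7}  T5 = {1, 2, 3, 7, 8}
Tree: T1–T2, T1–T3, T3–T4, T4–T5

A tree decomposition must satisfy three properties: every vertex lies in some bag; for every edge, both endpoints lie together in some bag; and for every vertex, the bags containing it form a connected subtree. Here vertex 0 appears in no bag, so the decomposition is invalid.

No — vertex 0 appears in no bag.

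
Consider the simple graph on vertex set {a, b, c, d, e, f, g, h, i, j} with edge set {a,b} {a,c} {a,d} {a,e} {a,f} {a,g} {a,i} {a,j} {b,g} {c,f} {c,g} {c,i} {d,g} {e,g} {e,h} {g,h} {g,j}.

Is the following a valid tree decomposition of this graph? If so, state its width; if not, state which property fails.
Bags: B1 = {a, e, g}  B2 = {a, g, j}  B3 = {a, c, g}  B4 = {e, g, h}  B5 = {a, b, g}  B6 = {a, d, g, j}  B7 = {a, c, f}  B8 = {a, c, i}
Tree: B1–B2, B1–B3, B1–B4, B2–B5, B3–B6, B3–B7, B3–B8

No — bags containing vertex j are not connected in the tree.

A tree decomposition must satisfy three properties: every vertex lies in some bag; for every edge, both endpoints lie together in some bag; and for every vertex, the bags containing it form a connected subtree. Here bags containing vertex j are not connected in the tree, so the decomposition is invalid.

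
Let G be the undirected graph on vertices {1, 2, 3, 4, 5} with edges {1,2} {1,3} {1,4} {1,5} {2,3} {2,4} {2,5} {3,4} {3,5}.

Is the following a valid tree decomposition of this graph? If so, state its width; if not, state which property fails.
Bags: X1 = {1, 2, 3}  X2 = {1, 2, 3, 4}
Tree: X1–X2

No — vertex 5 appears in no bag.

A tree decomposition must satisfy three properties: every vertex lies in some bag; for every edge, both endpoints lie together in some bag; and for every vertex, the bags containing it form a connected subtree. Here vertex 5 appears in no bag, so the decomposition is invalid.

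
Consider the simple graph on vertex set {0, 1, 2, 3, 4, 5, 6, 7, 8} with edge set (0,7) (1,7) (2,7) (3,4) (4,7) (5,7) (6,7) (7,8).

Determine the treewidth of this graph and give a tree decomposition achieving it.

Treewidth 1.
Bags: B1 = {0, 7}  B2 = {6, 7}  B3 = {2, 7}  B4 = {5, 7}  B5 = {4, 7}  B6 = {1, 7}  B7 = {7, 8}  B8 = {3, 4}
Tree: B1–B2, B1–B3, B2–B4, B4–B5, B3–B6, B6–B7, B5–B8

Each bag holds 2 vertices, so the decomposition has width 1, which upper-bounds the treewidth. Any graph with an edge has treewidth ≥ 1, and G has the edge 7–0. Therefore the treewidth is 1.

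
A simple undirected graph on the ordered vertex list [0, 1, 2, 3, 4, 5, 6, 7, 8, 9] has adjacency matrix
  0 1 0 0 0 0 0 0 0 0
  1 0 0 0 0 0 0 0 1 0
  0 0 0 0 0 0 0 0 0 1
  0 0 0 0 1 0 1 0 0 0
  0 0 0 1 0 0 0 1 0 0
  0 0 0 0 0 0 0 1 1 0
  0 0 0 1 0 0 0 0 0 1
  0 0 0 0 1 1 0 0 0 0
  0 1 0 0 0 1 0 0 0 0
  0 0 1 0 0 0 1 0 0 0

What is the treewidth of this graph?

1

A width-1 tree decomposition is:
Bags: B1 = {2, 9}  B2 = {6, 9}  B3 = {3, 6}  B4 = {3, 4}  B5 = {4, 7}  B6 = {5, 7}  B7 = {5, 8}  B8 = {1, 8}  B9 = {0, 1}
Tree: B1–B2, B2–B3, B3–B4, B4–B5, B5–B6, B6–B7, B7–B8, B8–B9
Each bag holds 2 vertices, so the decomposition has width 1, which upper-bounds the treewidth. Since G has at least one edge (e.g. 2–9), it is not an edgeless graph, so tw(G) ≥ 1. Hence tw(G) = 1 exactly.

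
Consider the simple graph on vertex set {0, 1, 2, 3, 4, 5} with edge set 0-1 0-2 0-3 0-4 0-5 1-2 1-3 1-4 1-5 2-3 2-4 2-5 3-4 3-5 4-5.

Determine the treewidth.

A width-5 tree decomposition is:
Bags: B1 = {0, 1, 2, 3, 4, 5}
Tree: (single bag)
With just one bag of size 6, the width is 6 − 1 = 5, so tw(G) ≤ 5. Conversely, {0, 1, 2, 3, 4, 5} is a clique of size 6, and the vertices of any clique must share a bag in every tree decomposition; so some bag has ≥ 6 vertices and tw(G) ≥ 5. The upper and lower bounds meet at 5, so that is the treewidth.

5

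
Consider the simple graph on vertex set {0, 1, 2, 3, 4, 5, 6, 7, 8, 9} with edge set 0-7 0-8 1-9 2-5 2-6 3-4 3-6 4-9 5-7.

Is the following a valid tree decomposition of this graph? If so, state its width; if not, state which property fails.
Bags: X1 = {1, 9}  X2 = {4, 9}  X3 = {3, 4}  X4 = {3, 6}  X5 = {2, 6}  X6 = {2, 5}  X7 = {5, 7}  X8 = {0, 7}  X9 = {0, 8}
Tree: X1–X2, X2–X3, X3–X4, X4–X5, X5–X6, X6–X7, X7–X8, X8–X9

Checking the three conditions: (i) the bags cover all of {0, 1, 2, 3, 4, 5, 6, 7, 8, 9}; (ii) for each edge, some bag contains both endpoints; (iii) the bags containing any fixed vertex form a subtree. All hold, so the decomposition is valid with width 2 − 1 = 1.

Yes; width 1.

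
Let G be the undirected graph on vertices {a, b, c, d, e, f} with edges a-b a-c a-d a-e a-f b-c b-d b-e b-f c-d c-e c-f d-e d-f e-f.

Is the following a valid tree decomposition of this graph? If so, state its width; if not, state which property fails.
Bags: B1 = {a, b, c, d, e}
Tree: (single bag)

A tree decomposition must satisfy three properties: every vertex lies in some bag; for every edge, both endpoints lie together in some bag; and for every vertex, the bags containing it form a connected subtree. Here vertex f appears in no bag, so the decomposition is invalid.

No — vertex f appears in no bag.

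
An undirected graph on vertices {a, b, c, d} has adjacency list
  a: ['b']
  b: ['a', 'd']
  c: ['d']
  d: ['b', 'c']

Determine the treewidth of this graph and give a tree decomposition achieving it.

Every bag has size at most 2, so the width is 2 − 1 = 1 and tw(G) ≤ 1. G has an edge, so its treewidth is at least 1. Therefore the treewidth is 1.

Treewidth 1.
One optimal decomposition is:
Bags: B1 = {c, d}  B2 = {b, d}  B3 = {a, b}
Tree: B1–B2, B2–B3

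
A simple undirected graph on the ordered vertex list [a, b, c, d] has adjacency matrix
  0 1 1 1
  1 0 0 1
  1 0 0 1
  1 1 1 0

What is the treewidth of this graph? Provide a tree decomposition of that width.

The largest bag has 3 vertices, giving width 2; this decomposition certifies tw(G) ≤ 2. On the other hand G contains the 3-clique {a, c, d}. A clique must lie in a single bag of any decomposition, so no decomposition can have width below 2. The upper and lower bounds meet at 2, so that is the treewidth.

Treewidth 2.
One optimal decomposition is:
Bags: B1 = {a, b, d}  B2 = {a, c, d}
Tree: B1–B2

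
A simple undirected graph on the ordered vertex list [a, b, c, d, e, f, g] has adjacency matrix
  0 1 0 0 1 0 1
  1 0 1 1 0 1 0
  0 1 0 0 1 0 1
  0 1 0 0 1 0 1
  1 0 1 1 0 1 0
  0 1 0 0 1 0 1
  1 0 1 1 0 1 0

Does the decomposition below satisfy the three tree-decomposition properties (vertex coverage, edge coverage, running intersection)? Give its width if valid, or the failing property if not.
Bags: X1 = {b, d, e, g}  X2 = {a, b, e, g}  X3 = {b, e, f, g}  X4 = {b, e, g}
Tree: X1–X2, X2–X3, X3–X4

No — vertex c appears in no bag.

A tree decomposition must satisfy three properties: every vertex lies in some bag; for every edge, both endpoints lie together in some bag; and for every vertex, the bags containing it form a connected subtree. Here vertex c appears in no bag, so the decomposition is invalid.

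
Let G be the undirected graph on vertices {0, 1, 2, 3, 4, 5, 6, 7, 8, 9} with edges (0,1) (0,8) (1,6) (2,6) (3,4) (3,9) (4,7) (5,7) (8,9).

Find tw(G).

A width-1 tree decomposition is:
Bags: B1 = {2, 6}  B2 = {1, 6}  B3 = {0, 1}  B4 = {0, 8}  B5 = {8, 9}  B6 = {3, 9}  B7 = {3, 4}  B8 = {4, 7}  B9 = {5, 7}
Tree: B1–B2, B2–B3, B3–B4, B4–B5, B5–B6, B6–B7, B7–B8, B8–B9
Each bag holds 2 vertices, so the decomposition has width 1, which upper-bounds the treewidth. Any graph with an edge has treewidth ≥ 1, and G has the edge 2–6. Combining the bounds, tw(G) = 1.

1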